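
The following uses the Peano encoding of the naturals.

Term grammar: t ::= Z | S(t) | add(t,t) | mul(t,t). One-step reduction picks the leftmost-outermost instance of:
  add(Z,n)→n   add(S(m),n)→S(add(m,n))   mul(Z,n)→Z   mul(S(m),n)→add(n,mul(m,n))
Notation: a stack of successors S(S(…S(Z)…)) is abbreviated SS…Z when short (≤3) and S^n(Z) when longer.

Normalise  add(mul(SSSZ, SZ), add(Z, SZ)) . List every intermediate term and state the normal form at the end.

Answer: normal form = S^4(Z)  (in 15 steps)

Derivation:
  start: add(mul(SSSZ, SZ), add(Z, SZ))
  step 1: add(add(SZ, mul(SSZ, SZ)), add(Z, SZ))
  step 2: add(S(add(Z, mul(SSZ, SZ))), add(Z, SZ))
  step 3: S(add(add(Z, mul(SSZ, SZ)), add(Z, SZ)))
  step 4: S(add(mul(SSZ, SZ), add(Z, SZ)))
  step 5: S(add(add(SZ, mul(SZ, SZ)), add(Z, SZ)))
  step 6: S(add(S(add(Z, mul(SZ, SZ))), add(Z, SZ)))
  step 7: S(S(add(add(Z, mul(SZ, SZ)), add(Z, SZ))))
  step 8: S(S(add(mul(SZ, SZ), add(Z, SZ))))
  step 9: S(S(add(add(SZ, mul(Z, SZ)), add(Z, SZ))))
  step 10: S(S(add(S(add(Z, mul(Z, SZ))), add(Z, SZ))))
  step 11: S(S(S(add(add(Z, mul(Z, SZ)), add(Z, SZ)))))
  step 12: S(S(S(add(mul(Z, SZ), add(Z, SZ)))))
  step 13: S(S(S(add(Z, add(Z, SZ)))))
  step 14: S(S(S(add(Z, SZ))))
  step 15: S^4(Z)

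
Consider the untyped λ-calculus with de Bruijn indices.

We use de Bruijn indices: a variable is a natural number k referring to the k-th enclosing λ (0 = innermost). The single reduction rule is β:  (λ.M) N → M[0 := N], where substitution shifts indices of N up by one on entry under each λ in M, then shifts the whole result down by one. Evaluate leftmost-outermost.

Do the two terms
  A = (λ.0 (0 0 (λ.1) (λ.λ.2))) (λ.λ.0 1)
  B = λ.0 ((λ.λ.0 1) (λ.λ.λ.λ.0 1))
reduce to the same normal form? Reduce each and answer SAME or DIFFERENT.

Term A:
  start: (λ.0 (0 0 (λ.1) (λ.λ.2))) (λ.λ.0 1)
  →1  (λ.λ.0 1) ((λ.λ.0 1) (λ.λ.0 1) (λ.λ.λ.0 1) (λ.λ.λ.λ.0 1))
  →2  λ.0 ((λ.λ.0 1) (λ.λ.0 1) (λ.λ.λ.0 1) (λ.λ.λ.λ.0 1))
  →3  λ.0 ((λ.0 (λ.λ.0 1)) (λ.λ.λ.0 1) (λ.λ.λ.λ.0 1))
  →4  λ.0 ((λ.λ.λ.0 1) (λ.λ.0 1) (λ.λ.λ.λ.0 1))
  →5  λ.0 ((λ.λ.0 1) (λ.λ.λ.λ.0 1))
  →6  λ.0 (λ.0 (λ.λ.λ.λ.0 1))

Term B:
  start: λ.0 ((λ.λ.0 1) (λ.λ.λ.λ.0 1))
  →1  λ.0 (λ.0 (λ.λ.λ.λ.0 1))

Answer: SAME — A ⇓ λ.0 (λ.0 (λ.λ.λ.λ.0 1)), B ⇓ λ.0 (λ.0 (λ.λ.λ.λ.0 1))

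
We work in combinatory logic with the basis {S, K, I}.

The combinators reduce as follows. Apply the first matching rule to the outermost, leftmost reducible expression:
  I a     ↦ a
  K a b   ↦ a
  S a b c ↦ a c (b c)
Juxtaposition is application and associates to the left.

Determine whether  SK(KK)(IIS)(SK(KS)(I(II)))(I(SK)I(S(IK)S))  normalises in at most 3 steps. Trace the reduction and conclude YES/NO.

  start: SK(KK)(IIS)(SK(KS)(I(II)))(I(SK)I(S(IK)S))
  [1] K(IIS)(KK(IIS))(SK(KS)(I(II)))(I(SK)I(S(IK)S))
  [2] IIS(SK(KS)(I(II)))(I(SK)I(S(IK)S))
  [3] IS(SK(KS)(I(II)))(I(SK)I(S(IK)S))

Answer: NO — after 3 steps the term is IS(SK(KS)(I(II)))(I(SK)I(S(IK)S)), not yet normal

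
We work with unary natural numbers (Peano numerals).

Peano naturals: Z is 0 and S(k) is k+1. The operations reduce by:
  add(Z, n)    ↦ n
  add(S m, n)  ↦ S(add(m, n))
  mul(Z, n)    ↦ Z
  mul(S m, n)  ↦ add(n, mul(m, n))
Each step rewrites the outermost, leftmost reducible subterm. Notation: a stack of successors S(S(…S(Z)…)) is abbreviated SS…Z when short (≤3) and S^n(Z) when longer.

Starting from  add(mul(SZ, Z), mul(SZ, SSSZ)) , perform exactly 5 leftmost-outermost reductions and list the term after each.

Answer: after 5 steps: add(SSSZ, mul(Z, SSSZ))

Reduction:
  start: add(mul(SZ, Z), mul(SZ, SSSZ))
  step 1: add(add(Z, mul(Z, Z)), mul(SZ, SSSZ))
  step 2: add(mul(Z, Z), mul(SZ, SSSZ))
  step 3: add(Z, mul(SZ, SSSZ))
  step 4: mul(SZ, SSSZ)
  step 5: add(SSSZ, mul(Z, SSSZ))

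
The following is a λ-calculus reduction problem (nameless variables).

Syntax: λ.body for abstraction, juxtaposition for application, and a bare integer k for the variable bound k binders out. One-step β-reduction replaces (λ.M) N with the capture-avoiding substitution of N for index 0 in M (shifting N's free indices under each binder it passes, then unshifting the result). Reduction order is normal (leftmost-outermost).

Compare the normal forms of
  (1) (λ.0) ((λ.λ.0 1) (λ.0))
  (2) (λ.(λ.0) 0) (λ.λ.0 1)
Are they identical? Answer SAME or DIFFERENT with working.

Term A:
  start: (λ.0) ((λ.λ.0 1) (λ.0))
  step 1: (λ.λ.0 1) (λ.0)
  step 2: λ.0 (λ.0)

Term B:
  start: (λ.(λ.0) 0) (λ.λ.0 1)
  step 1: (λ.0) (λ.λ.0 1)
  step 2: λ.λ.0 1

Answer: DIFFERENT — A ⇓ λ.0 (λ.0), B ⇓ λ.λ.0 1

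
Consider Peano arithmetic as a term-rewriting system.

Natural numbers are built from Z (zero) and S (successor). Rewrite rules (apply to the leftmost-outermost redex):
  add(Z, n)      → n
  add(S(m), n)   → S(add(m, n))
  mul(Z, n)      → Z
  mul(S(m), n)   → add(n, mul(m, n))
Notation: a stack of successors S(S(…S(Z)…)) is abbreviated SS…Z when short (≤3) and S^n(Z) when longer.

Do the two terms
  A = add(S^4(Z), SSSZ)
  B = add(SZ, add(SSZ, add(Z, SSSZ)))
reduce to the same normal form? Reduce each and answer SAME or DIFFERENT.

Answer: DIFFERENT — A ⇓ S^7(Z), B ⇓ S^6(Z)

Derivation:
Term A:
  start: add(S^4(Z), SSSZ)
  →1  S(add(SSSZ, SSSZ))
  →2  S(S(add(SSZ, SSSZ)))
  →3  S(S(S(add(SZ, SSSZ))))
  →4  S(S(S(S(add(Z, SSSZ)))))
  →5  S^7(Z)

Term B:
  start: add(SZ, add(SSZ, add(Z, SSSZ)))
  →1  S(add(Z, add(SSZ, add(Z, SSSZ))))
  →2  S(add(SSZ, add(Z, SSSZ)))
  →3  S(S(add(SZ, add(Z, SSSZ))))
  →4  S(S(S(add(Z, add(Z, SSSZ)))))
  →5  S(S(S(add(Z, SSSZ))))
  →6  S^6(Z)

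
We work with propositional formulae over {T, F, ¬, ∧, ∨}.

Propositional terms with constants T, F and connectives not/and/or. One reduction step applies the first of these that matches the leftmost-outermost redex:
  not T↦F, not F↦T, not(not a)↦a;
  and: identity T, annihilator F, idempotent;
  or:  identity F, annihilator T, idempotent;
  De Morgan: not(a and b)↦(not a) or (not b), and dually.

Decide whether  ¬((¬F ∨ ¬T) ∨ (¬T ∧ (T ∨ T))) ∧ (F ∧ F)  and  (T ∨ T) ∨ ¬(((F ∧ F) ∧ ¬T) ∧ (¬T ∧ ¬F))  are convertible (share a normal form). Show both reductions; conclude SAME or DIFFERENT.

Answer: DIFFERENT — A ⇓ F, B ⇓ T

Reduction:
Term A:
  start: ¬((¬F ∨ ¬T) ∨ (¬T ∧ (T ∨ T))) ∧ (F ∧ F)
  →1  (¬(¬F ∨ ¬T) ∧ ¬(¬T ∧ (T ∨ T))) ∧ (F ∧ F)
  →2  ((¬¬F ∧ ¬¬T) ∧ ¬(¬T ∧ (T ∨ T))) ∧ (F ∧ F)
  →3  ((F ∧ ¬¬T) ∧ ¬(¬T ∧ (T ∨ T))) ∧ (F ∧ F)
  →4  (F ∧ ¬(¬T ∧ (T ∨ T))) ∧ (F ∧ F)
  →5  F ∧ (F ∧ F)
  →6  F

Term B:
  start: (T ∨ T) ∨ ¬(((F ∧ F) ∧ ¬T) ∧ (¬T ∧ ¬F))
  →1  T ∨ ¬(((F ∧ F) ∧ ¬T) ∧ (¬T ∧ ¬F))
  →2  T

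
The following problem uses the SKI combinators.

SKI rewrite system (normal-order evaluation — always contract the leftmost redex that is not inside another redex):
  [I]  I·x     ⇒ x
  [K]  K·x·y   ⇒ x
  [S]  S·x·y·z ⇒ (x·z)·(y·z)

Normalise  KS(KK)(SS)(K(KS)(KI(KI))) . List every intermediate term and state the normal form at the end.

  start: KS(KK)(SS)(K(KS)(KI(KI)))
  step 1: S(SS)(K(KS)(KI(KI)))
  step 2: S(SS)(KS)

Answer: normal form = S(SS)(KS)  (in 2 steps)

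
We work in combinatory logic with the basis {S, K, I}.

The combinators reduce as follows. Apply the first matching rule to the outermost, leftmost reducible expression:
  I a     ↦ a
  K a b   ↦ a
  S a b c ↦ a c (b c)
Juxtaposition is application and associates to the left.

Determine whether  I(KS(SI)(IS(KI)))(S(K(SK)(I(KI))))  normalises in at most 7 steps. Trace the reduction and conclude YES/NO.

  start: I(KS(SI)(IS(KI)))(S(K(SK)(I(KI))))
  step 1: KS(SI)(IS(KI))(S(K(SK)(I(KI))))
  step 2: S(IS(KI))(S(K(SK)(I(KI))))
  step 3: S(S(KI))(S(K(SK)(I(KI))))
  step 4: S(S(KI))(S(SK))

Answer: YES — reaches normal form S(S(KI))(S(SK)) in 4 ≤ 7 steps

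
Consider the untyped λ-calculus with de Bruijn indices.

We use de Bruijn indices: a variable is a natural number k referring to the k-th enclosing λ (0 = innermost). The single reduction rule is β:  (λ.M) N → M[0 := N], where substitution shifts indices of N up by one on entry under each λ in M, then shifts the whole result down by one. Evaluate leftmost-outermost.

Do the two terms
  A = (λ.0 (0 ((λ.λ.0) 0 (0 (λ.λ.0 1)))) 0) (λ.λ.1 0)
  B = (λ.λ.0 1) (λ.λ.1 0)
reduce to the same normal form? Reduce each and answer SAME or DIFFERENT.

Answer: SAME — A ⇓ λ.0 (λ.λ.1 0), B ⇓ λ.0 (λ.λ.1 0)

Working:
Term A:
  start: (λ.0 (0 ((λ.λ.0) 0 (0 (λ.λ.0 1)))) 0) (λ.λ.1 0)
  [1] (λ.λ.1 0) ((λ.λ.1 0) ((λ.λ.0) (λ.λ.1 0) ((λ.λ.1 0) (λ.λ.0 1)))) (λ.λ.1 0)
  [2] (λ.(λ.λ.1 0) ((λ.λ.0) (λ.λ.1 0) ((λ.λ.1 0) (λ.λ.0 1))) 0) (λ.λ.1 0)
  [3] (λ.λ.1 0) ((λ.λ.0) (λ.λ.1 0) ((λ.λ.1 0) (λ.λ.0 1))) (λ.λ.1 0)
  [4] (λ.(λ.λ.0) (λ.λ.1 0) ((λ.λ.1 0) (λ.λ.0 1)) 0) (λ.λ.1 0)
  [5] (λ.λ.0) (λ.λ.1 0) ((λ.λ.1 0) (λ.λ.0 1)) (λ.λ.1 0)
  [6] (λ.0) ((λ.λ.1 0) (λ.λ.0 1)) (λ.λ.1 0)
  [7] (λ.λ.1 0) (λ.λ.0 1) (λ.λ.1 0)
  [8] (λ.(λ.λ.0 1) 0) (λ.λ.1 0)
  [9] (λ.λ.0 1) (λ.λ.1 0)
  [10] λ.0 (λ.λ.1 0)

Term B:
  start: (λ.λ.0 1) (λ.λ.1 0)
  [1] λ.0 (λ.λ.1 0)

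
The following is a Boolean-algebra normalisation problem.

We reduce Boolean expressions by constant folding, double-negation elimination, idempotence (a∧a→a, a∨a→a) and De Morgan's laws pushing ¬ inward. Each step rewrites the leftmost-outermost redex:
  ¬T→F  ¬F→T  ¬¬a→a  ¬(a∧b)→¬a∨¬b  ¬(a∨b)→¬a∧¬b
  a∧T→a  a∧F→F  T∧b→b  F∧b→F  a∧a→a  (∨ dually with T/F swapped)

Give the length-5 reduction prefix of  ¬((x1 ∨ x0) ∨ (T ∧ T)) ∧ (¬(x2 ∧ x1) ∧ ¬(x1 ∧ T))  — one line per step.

Answer: after 5 steps: ((¬x1 ∧ ¬x0) ∧ F) ∧ (¬(x2 ∧ x1) ∧ ¬(x1 ∧ T))

Derivation:
  start: ¬((x1 ∨ x0) ∨ (T ∧ T)) ∧ (¬(x2 ∧ x1) ∧ ¬(x1 ∧ T))
  step 1: (¬(x1 ∨ x0) ∧ ¬(T ∧ T)) ∧ (¬(x2 ∧ x1) ∧ ¬(x1 ∧ T))
  step 2: ((¬x1 ∧ ¬x0) ∧ ¬(T ∧ T)) ∧ (¬(x2 ∧ x1) ∧ ¬(x1 ∧ T))
  step 3: ((¬x1 ∧ ¬x0) ∧ (¬T ∨ ¬T)) ∧ (¬(x2 ∧ x1) ∧ ¬(x1 ∧ T))
  step 4: ((¬x1 ∧ ¬x0) ∧ ¬T) ∧ (¬(x2 ∧ x1) ∧ ¬(x1 ∧ T))
  step 5: ((¬x1 ∧ ¬x0) ∧ F) ∧ (¬(x2 ∧ x1) ∧ ¬(x1 ∧ T))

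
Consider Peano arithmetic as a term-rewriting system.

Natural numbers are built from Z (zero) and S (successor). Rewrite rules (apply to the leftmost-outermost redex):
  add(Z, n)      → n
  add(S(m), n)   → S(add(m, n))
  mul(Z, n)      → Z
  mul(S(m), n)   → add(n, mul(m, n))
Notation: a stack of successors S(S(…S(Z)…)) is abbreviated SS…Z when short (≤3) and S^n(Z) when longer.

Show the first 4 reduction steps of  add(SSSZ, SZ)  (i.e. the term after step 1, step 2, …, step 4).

  start: add(SSSZ, SZ)
  [1] S(add(SSZ, SZ))
  [2] S(S(add(SZ, SZ)))
  [3] S(S(S(add(Z, SZ))))
  [4] S^4(Z)

Answer: after 4 steps: S^4(Z)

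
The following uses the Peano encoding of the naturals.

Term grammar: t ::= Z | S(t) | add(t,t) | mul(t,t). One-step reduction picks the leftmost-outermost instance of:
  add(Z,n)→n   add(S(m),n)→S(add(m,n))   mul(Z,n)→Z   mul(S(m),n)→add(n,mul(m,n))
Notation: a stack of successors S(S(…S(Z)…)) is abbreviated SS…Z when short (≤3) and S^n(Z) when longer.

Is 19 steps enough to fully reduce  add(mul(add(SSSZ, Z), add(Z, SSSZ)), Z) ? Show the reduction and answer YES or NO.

  start: add(mul(add(SSSZ, Z), add(Z, SSSZ)), Z)
  step 1: add(mul(S(add(SSZ, Z)), add(Z, SSSZ)), Z)
  step 2: add(add(add(Z, SSSZ), mul(add(SSZ, Z), add(Z, SSSZ))), Z)
  step 3: add(add(SSSZ, mul(add(SSZ, Z), add(Z, SSSZ))), Z)
  step 4: add(S(add(SSZ, mul(add(SSZ, Z), add(Z, SSSZ)))), Z)
  step 5: S(add(add(SSZ, mul(add(SSZ, Z), add(Z, SSSZ))), Z))
  step 6: S(add(S(add(SZ, mul(add(SSZ, Z), add(Z, SSSZ)))), Z))
  step 7: S(S(add(add(SZ, mul(add(SSZ, Z), add(Z, SSSZ))), Z)))
  step 8: S(S(add(S(add(Z, mul(add(SSZ, Z), add(Z, SSSZ)))), Z)))
  step 9: S(S(S(add(add(Z, mul(add(SSZ, Z), add(Z, SSSZ))), Z))))
  step 10: S(S(S(add(mul(add(SSZ, Z), add(Z, SSSZ)), Z))))
  step 11: S(S(S(add(mul(S(add(SZ, Z)), add(Z, SSSZ)), Z))))
  step 12: S(S(S(add(add(add(Z, SSSZ), mul(add(SZ, Z), add(Z, SSSZ))), Z))))
  step 13: S(S(S(add(add(SSSZ, mul(add(SZ, Z), add(Z, SSSZ))), Z))))
  step 14: S(S(S(add(S(add(SSZ, mul(add(SZ, Z), add(Z, SSSZ)))), Z))))
  step 15: S(S(S(S(add(add(SSZ, mul(add(SZ, Z), add(Z, SSSZ))), Z)))))
  step 16: S(S(S(S(add(S(add(SZ, mul(add(SZ, Z), add(Z, SSSZ)))), Z)))))
  step 17: S(S(S(S(S(add(add(SZ, mul(add(SZ, Z), add(Z, SSSZ))), Z))))))
  step 18: S(S(S(S(S(add(S(add(Z, mul(add(SZ, Z), add(Z, SSSZ)))), Z))))))
  step 19: S(S(S(S(S(S(add(add(Z, mul(add(SZ, Z), add(Z, SSSZ))), Z)))))))

Answer: NO — after 19 steps the term is S(S(S(S(S(S(add(add(Z, mul(add(SZ, Z), add(Z, SSSZ))), Z))))))), not yet normal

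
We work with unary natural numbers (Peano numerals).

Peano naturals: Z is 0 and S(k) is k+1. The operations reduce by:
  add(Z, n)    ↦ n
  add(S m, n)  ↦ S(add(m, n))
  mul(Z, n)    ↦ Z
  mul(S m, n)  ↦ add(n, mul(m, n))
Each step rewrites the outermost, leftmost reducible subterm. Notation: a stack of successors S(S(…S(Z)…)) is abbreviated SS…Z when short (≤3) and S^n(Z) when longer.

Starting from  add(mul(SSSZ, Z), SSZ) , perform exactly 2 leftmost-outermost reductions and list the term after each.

  start: add(mul(SSSZ, Z), SSZ)
  →1  add(add(Z, mul(SSZ, Z)), SSZ)
  →2  add(mul(SSZ, Z), SSZ)

Answer: after 2 steps: add(mul(SSZ, Z), SSZ)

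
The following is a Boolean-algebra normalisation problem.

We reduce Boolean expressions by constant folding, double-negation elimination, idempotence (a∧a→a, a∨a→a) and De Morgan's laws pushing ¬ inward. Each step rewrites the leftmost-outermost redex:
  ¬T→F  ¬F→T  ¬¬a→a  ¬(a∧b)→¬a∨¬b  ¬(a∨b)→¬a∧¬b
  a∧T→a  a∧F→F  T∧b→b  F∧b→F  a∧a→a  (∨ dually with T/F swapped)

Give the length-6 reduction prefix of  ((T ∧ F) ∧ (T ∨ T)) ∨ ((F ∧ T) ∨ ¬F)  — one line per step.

Answer: after 6 steps: T

Working:
  start: ((T ∧ F) ∧ (T ∨ T)) ∨ ((F ∧ T) ∨ ¬F)
  [1] (F ∧ (T ∨ T)) ∨ ((F ∧ T) ∨ ¬F)
  [2] F ∨ ((F ∧ T) ∨ ¬F)
  [3] (F ∧ T) ∨ ¬F
  [4] F ∨ ¬F
  [5] ¬F
  [6] T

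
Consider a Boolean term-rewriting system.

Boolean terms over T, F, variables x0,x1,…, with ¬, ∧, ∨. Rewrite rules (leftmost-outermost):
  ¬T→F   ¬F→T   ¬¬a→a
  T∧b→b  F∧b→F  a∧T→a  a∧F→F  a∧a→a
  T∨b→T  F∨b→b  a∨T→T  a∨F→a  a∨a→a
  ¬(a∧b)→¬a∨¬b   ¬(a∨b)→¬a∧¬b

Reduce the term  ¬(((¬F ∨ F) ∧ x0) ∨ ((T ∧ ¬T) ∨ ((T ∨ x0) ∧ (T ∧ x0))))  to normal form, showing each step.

Answer: normal form = ¬x0  (in 21 steps)

Working:
  start: ¬(((¬F ∨ F) ∧ x0) ∨ ((T ∧ ¬T) ∨ ((T ∨ x0) ∧ (T ∧ x0))))
  →1  ¬((¬F ∨ F) ∧ x0) ∧ ¬((T ∧ ¬T) ∨ ((T ∨ x0) ∧ (T ∧ x0)))
  →2  (¬(¬F ∨ F) ∨ ¬x0) ∧ ¬((T ∧ ¬T) ∨ ((T ∨ x0) ∧ (T ∧ x0)))
  →3  ((¬¬F ∧ ¬F) ∨ ¬x0) ∧ ¬((T ∧ ¬T) ∨ ((T ∨ x0) ∧ (T ∧ x0)))
  →4  ((F ∧ ¬F) ∨ ¬x0) ∧ ¬((T ∧ ¬T) ∨ ((T ∨ x0) ∧ (T ∧ x0)))
  →5  (F ∨ ¬x0) ∧ ¬((T ∧ ¬T) ∨ ((T ∨ x0) ∧ (T ∧ x0)))
  →6  ¬x0 ∧ ¬((T ∧ ¬T) ∨ ((T ∨ x0) ∧ (T ∧ x0)))
  →7  ¬x0 ∧ (¬(T ∧ ¬T) ∧ ¬((T ∨ x0) ∧ (T ∧ x0)))
  →8  ¬x0 ∧ ((¬T ∨ ¬¬T) ∧ ¬((T ∨ x0) ∧ (T ∧ x0)))
  →9  ¬x0 ∧ ((F ∨ ¬¬T) ∧ ¬((T ∨ x0) ∧ (T ∧ x0)))
  →10  ¬x0 ∧ (¬¬T ∧ ¬((T ∨ x0) ∧ (T ∧ x0)))
  →11  ¬x0 ∧ (T ∧ ¬((T ∨ x0) ∧ (T ∧ x0)))
  →12  ¬x0 ∧ ¬((T ∨ x0) ∧ (T ∧ x0))
  →13  ¬x0 ∧ (¬(T ∨ x0) ∨ ¬(T ∧ x0))
  →14  ¬x0 ∧ ((¬T ∧ ¬x0) ∨ ¬(T ∧ x0))
  →15  ¬x0 ∧ ((F ∧ ¬x0) ∨ ¬(T ∧ x0))
  →16  ¬x0 ∧ (F ∨ ¬(T ∧ x0))
  →17  ¬x0 ∧ ¬(T ∧ x0)
  →18  ¬x0 ∧ (¬T ∨ ¬x0)
  →19  ¬x0 ∧ (F ∨ ¬x0)
  →20  ¬x0 ∧ ¬x0
  →21  ¬x0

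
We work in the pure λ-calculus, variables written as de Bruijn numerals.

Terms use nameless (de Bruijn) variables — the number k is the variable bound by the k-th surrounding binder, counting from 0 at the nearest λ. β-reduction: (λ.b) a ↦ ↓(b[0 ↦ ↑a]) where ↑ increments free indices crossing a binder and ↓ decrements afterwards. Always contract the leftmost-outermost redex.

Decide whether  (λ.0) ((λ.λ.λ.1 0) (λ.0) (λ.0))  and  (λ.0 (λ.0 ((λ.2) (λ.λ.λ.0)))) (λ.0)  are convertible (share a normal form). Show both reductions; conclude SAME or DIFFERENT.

Answer: DIFFERENT — A ⇓ λ.0, B ⇓ λ.0 (λ.0)

Derivation:
Term A:
  start: (λ.0) ((λ.λ.λ.1 0) (λ.0) (λ.0))
  step 1: (λ.λ.λ.1 0) (λ.0) (λ.0)
  step 2: (λ.λ.1 0) (λ.0)
  step 3: λ.(λ.0) 0
  step 4: λ.0

Term B:
  start: (λ.0 (λ.0 ((λ.2) (λ.λ.λ.0)))) (λ.0)
  step 1: (λ.0) (λ.0 ((λ.λ.0) (λ.λ.λ.0)))
  step 2: λ.0 ((λ.λ.0) (λ.λ.λ.0))
  step 3: λ.0 (λ.0)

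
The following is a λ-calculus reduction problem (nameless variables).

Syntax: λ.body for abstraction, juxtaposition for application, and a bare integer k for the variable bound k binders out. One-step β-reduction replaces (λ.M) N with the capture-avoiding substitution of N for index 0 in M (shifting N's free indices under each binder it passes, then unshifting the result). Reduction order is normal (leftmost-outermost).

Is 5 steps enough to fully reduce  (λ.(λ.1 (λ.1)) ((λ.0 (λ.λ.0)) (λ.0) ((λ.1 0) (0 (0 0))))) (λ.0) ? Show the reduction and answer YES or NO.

  start: (λ.(λ.1 (λ.1)) ((λ.0 (λ.λ.0)) (λ.0) ((λ.1 0) (0 (0 0))))) (λ.0)
  step 1: (λ.(λ.0) (λ.1)) ((λ.0 (λ.λ.0)) (λ.0) ((λ.(λ.0) 0) ((λ.0) ((λ.0) (λ.0)))))
  step 2: (λ.0) (λ.(λ.0 (λ.λ.0)) (λ.0) ((λ.(λ.0) 0) ((λ.0) ((λ.0) (λ.0)))))
  step 3: λ.(λ.0 (λ.λ.0)) (λ.0) ((λ.(λ.0) 0) ((λ.0) ((λ.0) (λ.0))))
  step 4: λ.(λ.0) (λ.λ.0) ((λ.(λ.0) 0) ((λ.0) ((λ.0) (λ.0))))
  step 5: λ.(λ.λ.0) ((λ.(λ.0) 0) ((λ.0) ((λ.0) (λ.0))))

Answer: NO — after 5 steps the term is λ.(λ.λ.0) ((λ.(λ.0) 0) ((λ.0) ((λ.0) (λ.0)))), not yet normal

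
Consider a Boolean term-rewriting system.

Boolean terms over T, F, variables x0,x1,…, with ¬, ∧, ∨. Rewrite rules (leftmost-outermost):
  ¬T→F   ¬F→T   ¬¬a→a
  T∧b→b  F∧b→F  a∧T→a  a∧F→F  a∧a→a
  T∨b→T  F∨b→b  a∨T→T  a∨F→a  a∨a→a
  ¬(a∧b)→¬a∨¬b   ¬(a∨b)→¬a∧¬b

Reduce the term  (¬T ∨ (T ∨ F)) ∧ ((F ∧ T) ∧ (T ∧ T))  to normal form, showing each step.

  start: (¬T ∨ (T ∨ F)) ∧ ((F ∧ T) ∧ (T ∧ T))
  →1  (F ∨ (T ∨ F)) ∧ ((F ∧ T) ∧ (T ∧ T))
  →2  (T ∨ F) ∧ ((F ∧ T) ∧ (T ∧ T))
  →3  T ∧ ((F ∧ T) ∧ (T ∧ T))
  →4  (F ∧ T) ∧ (T ∧ T)
  →5  F ∧ (T ∧ T)
  →6  F

Answer: normal form = F  (in 6 steps)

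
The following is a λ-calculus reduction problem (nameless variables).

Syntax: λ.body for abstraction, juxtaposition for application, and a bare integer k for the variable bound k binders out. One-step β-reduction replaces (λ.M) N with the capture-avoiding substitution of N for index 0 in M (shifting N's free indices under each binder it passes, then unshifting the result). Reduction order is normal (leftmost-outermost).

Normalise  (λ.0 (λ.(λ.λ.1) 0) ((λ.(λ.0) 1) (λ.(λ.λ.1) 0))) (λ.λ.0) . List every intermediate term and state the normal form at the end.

Answer: normal form = λ.λ.0  (in 5 steps)

Reduction:
  start: (λ.0 (λ.(λ.λ.1) 0) ((λ.(λ.0) 1) (λ.(λ.λ.1) 0))) (λ.λ.0)
  step 1: (λ.λ.0) (λ.(λ.λ.1) 0) ((λ.(λ.0) (λ.λ.0)) (λ.(λ.λ.1) 0))
  step 2: (λ.0) ((λ.(λ.0) (λ.λ.0)) (λ.(λ.λ.1) 0))
  step 3: (λ.(λ.0) (λ.λ.0)) (λ.(λ.λ.1) 0)
  step 4: (λ.0) (λ.λ.0)
  step 5: λ.λ.0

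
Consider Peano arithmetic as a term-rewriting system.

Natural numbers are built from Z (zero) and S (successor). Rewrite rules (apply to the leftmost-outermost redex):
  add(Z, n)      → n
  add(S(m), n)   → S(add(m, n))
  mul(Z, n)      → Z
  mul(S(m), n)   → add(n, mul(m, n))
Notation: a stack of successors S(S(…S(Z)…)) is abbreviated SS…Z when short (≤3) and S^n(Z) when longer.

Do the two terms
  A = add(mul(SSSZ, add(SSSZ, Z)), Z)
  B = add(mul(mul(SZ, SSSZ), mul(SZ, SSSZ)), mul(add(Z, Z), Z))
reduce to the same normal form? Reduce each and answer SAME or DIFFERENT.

Term A:
  start: add(mul(SSSZ, add(SSSZ, Z)), Z)
  →1  add(add(add(SSSZ, Z), mul(SSZ, add(SSSZ, Z))), Z)
  →2  add(add(S(add(SSZ, Z)), mul(SSZ, add(SSSZ, Z))), Z)
  →3  add(S(add(add(SSZ, Z), mul(SSZ, add(SSSZ, Z)))), Z)
  →4  S(add(add(add(SSZ, Z), mul(SSZ, add(SSSZ, Z))), Z))
  →5  S(add(add(S(add(SZ, Z)), mul(SSZ, add(SSSZ, Z))), Z))
  →6  S(add(S(add(add(SZ, Z), mul(SSZ, add(SSSZ, Z)))), Z))
  →7  S(S(add(add(add(SZ, Z), mul(SSZ, add(SSSZ, Z))), Z)))
  →8  S(S(add(add(S(add(Z, Z)), mul(SSZ, add(SSSZ, Z))), Z)))
  →9  S(S(add(S(add(add(Z, Z), mul(SSZ, add(SSSZ, Z)))), Z)))
  →10  S(S(S(add(add(add(Z, Z), mul(SSZ, add(SSSZ, Z))), Z))))
  →11  S(S(S(add(add(Z, mul(SSZ, add(SSSZ, Z))), Z))))
  →12  S(S(S(add(mul(SSZ, add(SSSZ, Z)), Z))))
  →13  S(S(S(add(add(add(SSSZ, Z), mul(SZ, add(SSSZ, Z))), Z))))
  →14  S(S(S(add(add(S(add(SSZ, Z)), mul(SZ, add(SSSZ, Z))), Z))))
  →15  S(S(S(add(S(add(add(SSZ, Z), mul(SZ, add(SSSZ, Z)))), Z))))
  →16  S(S(S(S(add(add(add(SSZ, Z), mul(SZ, add(SSSZ, Z))), Z)))))
  →17  S(S(S(S(add(add(S(add(SZ, Z)), mul(SZ, add(SSSZ, Z))), Z)))))
  →18  S(S(S(S(add(S(add(add(SZ, Z), mul(SZ, add(SSSZ, Z)))), Z)))))
  →19  S(S(S(S(S(add(add(add(SZ, Z), mul(SZ, add(SSSZ, Z))), Z))))))
  →20  S(S(S(S(S(add(add(S(add(Z, Z)), mul(SZ, add(SSSZ, Z))), Z))))))
  →21  S(S(S(S(S(add(S(add(add(Z, Z), mul(SZ, add(SSSZ, Z)))), Z))))))
  →22  S(S(S(S(S(S(add(add(add(Z, Z), mul(SZ, add(SSSZ, Z))), Z)))))))
  →23  S(S(S(S(S(S(add(add(Z, mul(SZ, add(SSSZ, Z))), Z)))))))
  →24  S(S(S(S(S(S(add(mul(SZ, add(SSSZ, Z)), Z)))))))
  →25  S(S(S(S(S(S(add(add(add(SSSZ, Z), mul(Z, add(SSSZ, Z))), Z)))))))
  →26  S(S(S(S(S(S(add(add(S(add(SSZ, Z)), mul(Z, add(SSSZ, Z))), Z)))))))
  →27  S(S(S(S(S(S(add(S(add(add(SSZ, Z), mul(Z, add(SSSZ, Z)))), Z)))))))
  →28  S(S(S(S(S(S(S(add(add(add(SSZ, Z), mul(Z, add(SSSZ, Z))), Z))))))))
  →29  S(S(S(S(S(S(S(add(add(S(add(SZ, Z)), mul(Z, add(SSSZ, Z))), Z))))))))
  →30  S(S(S(S(S(S(S(add(S(add(add(SZ, Z), mul(Z, add(SSSZ, Z)))), Z))))))))
  →31  S(S(S(S(S(S(S(S(add(add(add(SZ, Z), mul(Z, add(SSSZ, Z))), Z)))))))))
  →32  S(S(S(S(S(S(S(S(add(add(S(add(Z, Z)), mul(Z, add(SSSZ, Z))), Z)))))))))
  →33  S(S(S(S(S(S(S(S(add(S(add(add(Z, Z), mul(Z, add(SSSZ, Z)))), Z)))))))))
  →34  S(S(S(S(S(S(S(S(S(add(add(add(Z, Z), mul(Z, add(SSSZ, Z))), Z))))))))))
  →35  S(S(S(S(S(S(S(S(S(add(add(Z, mul(Z, add(SSSZ, Z))), Z))))))))))
  →36  S(S(S(S(S(S(S(S(S(add(mul(Z, add(SSSZ, Z)), Z))))))))))
  →37  S(S(S(S(S(S(S(S(S(add(Z, Z))))))))))
  →38  S^9(Z)

Term B:
  start: add(mul(mul(SZ, SSSZ), mul(SZ, SSSZ)), mul(add(Z, Z), Z))
  →1  add(mul(add(SSSZ, mul(Z, SSSZ)), mul(SZ, SSSZ)), mul(add(Z, Z), Z))
  →2  add(mul(S(add(SSZ, mul(Z, SSSZ))), mul(SZ, SSSZ)), mul(add(Z, Z), Z))
  →3  add(add(mul(SZ, SSSZ), mul(add(SSZ, mul(Z, SSSZ)), mul(SZ, SSSZ))), mul(add(Z, Z), Z))
  →4  add(add(add(SSSZ, mul(Z, SSSZ)), mul(add(SSZ, mul(Z, SSSZ)), mul(SZ, SSSZ))), mul(add(Z, Z), Z))
  →5  add(add(S(add(SSZ, mul(Z, SSSZ))), mul(add(SSZ, mul(Z, SSSZ)), mul(SZ, SSSZ))), mul(add(Z, Z), Z))
  →6  add(S(add(add(SSZ, mul(Z, SSSZ)), mul(add(SSZ, mul(Z, SSSZ)), mul(SZ, SSSZ)))), mul(add(Z, Z), Z))
  →7  S(add(add(add(SSZ, mul(Z, SSSZ)), mul(add(SSZ, mul(Z, SSSZ)), mul(SZ, SSSZ))), mul(add(Z, Z), Z)))
  →8  S(add(add(S(add(SZ, mul(Z, SSSZ))), mul(add(SSZ, mul(Z, SSSZ)), mul(SZ, SSSZ))), mul(add(Z, Z), Z)))
  →9  S(add(S(add(add(SZ, mul(Z, SSSZ)), mul(add(SSZ, mul(Z, SSSZ)), mul(SZ, SSSZ)))), mul(add(Z, Z), Z)))
  →10  S(S(add(add(add(SZ, mul(Z, SSSZ)), mul(add(SSZ, mul(Z, SSSZ)), mul(SZ, SSSZ))), mul(add(Z, Z), Z))))
  →11  S(S(add(add(S(add(Z, mul(Z, SSSZ))), mul(add(SSZ, mul(Z, SSSZ)), mul(SZ, SSSZ))), mul(add(Z, Z), Z))))
  →12  S(S(add(S(add(add(Z, mul(Z, SSSZ)), mul(add(SSZ, mul(Z, SSSZ)), mul(SZ, SSSZ)))), mul(add(Z, Z), Z))))
  →13  S(S(S(add(add(add(Z, mul(Z, SSSZ)), mul(add(SSZ, mul(Z, SSSZ)), mul(SZ, SSSZ))), mul(add(Z, Z), Z)))))
  →14  S(S(S(add(add(mul(Z, SSSZ), mul(add(SSZ, mul(Z, SSSZ)), mul(SZ, SSSZ))), mul(add(Z, Z), Z)))))
  →15  S(S(S(add(add(Z, mul(add(SSZ, mul(Z, SSSZ)), mul(SZ, SSSZ))), mul(add(Z, Z), Z)))))
  →16  S(S(S(add(mul(add(SSZ, mul(Z, SSSZ)), mul(SZ, SSSZ)), mul(add(Z, Z), Z)))))
  →17  S(S(S(add(mul(S(add(SZ, mul(Z, SSSZ))), mul(SZ, SSSZ)), mul(add(Z, Z), Z)))))
  →18  S(S(S(add(add(mul(SZ, SSSZ), mul(add(SZ, mul(Z, SSSZ)), mul(SZ, SSSZ))), mul(add(Z, Z), Z)))))
  →19  S(S(S(add(add(add(SSSZ, mul(Z, SSSZ)), mul(add(SZ, mul(Z, SSSZ)), mul(SZ, SSSZ))), mul(add(Z, Z), Z)))))
  →20  S(S(S(add(add(S(add(SSZ, mul(Z, SSSZ))), mul(add(SZ, mul(Z, SSSZ)), mul(SZ, SSSZ))), mul(add(Z, Z), Z)))))
  →21  S(S(S(add(S(add(add(SSZ, mul(Z, SSSZ)), mul(add(SZ, mul(Z, SSSZ)), mul(SZ, SSSZ)))), mul(add(Z, Z), Z)))))
  →22  S(S(S(S(add(add(add(SSZ, mul(Z, SSSZ)), mul(add(SZ, mul(Z, SSSZ)), mul(SZ, SSSZ))), mul(add(Z, Z), Z))))))
  →23  S(S(S(S(add(add(S(add(SZ, mul(Z, SSSZ))), mul(add(SZ, mul(Z, SSSZ)), mul(SZ, SSSZ))), mul(add(Z, Z), Z))))))
  →24  S(S(S(S(add(S(add(add(SZ, mul(Z, SSSZ)), mul(add(SZ, mul(Z, SSSZ)), mul(SZ, SSSZ)))), mul(add(Z, Z), Z))))))
  →25  S(S(S(S(S(add(add(add(SZ, mul(Z, SSSZ)), mul(add(SZ, mul(Z, SSSZ)), mul(SZ, SSSZ))), mul(add(Z, Z), Z)))))))
  →26  S(S(S(S(S(add(add(S(add(Z, mul(Z, SSSZ))), mul(add(SZ, mul(Z, SSSZ)), mul(SZ, SSSZ))), mul(add(Z, Z), Z)))))))
  →27  S(S(S(S(S(add(S(add(add(Z, mul(Z, SSSZ)), mul(add(SZ, mul(Z, SSSZ)), mul(SZ, SSSZ)))), mul(add(Z, Z), Z)))))))
  →28  S(S(S(S(S(S(add(add(add(Z, mul(Z, SSSZ)), mul(add(SZ, mul(Z, SSSZ)), mul(SZ, SSSZ))), mul(add(Z, Z), Z))))))))
  →29  S(S(S(S(S(S(add(add(mul(Z, SSSZ), mul(add(SZ, mul(Z, SSSZ)), mul(SZ, SSSZ))), mul(add(Z, Z), Z))))))))
  →30  S(S(S(S(S(S(add(add(Z, mul(add(SZ, mul(Z, SSSZ)), mul(SZ, SSSZ))), mul(add(Z, Z), Z))))))))
  →31  S(S(S(S(S(S(add(mul(add(SZ, mul(Z, SSSZ)), mul(SZ, SSSZ)), mul(add(Z, Z), Z))))))))
  →32  S(S(S(S(S(S(add(mul(S(add(Z, mul(Z, SSSZ))), mul(SZ, SSSZ)), mul(add(Z, Z), Z))))))))
  →33  S(S(S(S(S(S(add(add(mul(SZ, SSSZ), mul(add(Z, mul(Z, SSSZ)), mul(SZ, SSSZ))), mul(add(Z, Z), Z))))))))
  →34  S(S(S(S(S(S(add(add(add(SSSZ, mul(Z, SSSZ)), mul(add(Z, mul(Z, SSSZ)), mul(SZ, SSSZ))), mul(add(Z, Z), Z))))))))
  →35  S(S(S(S(S(S(add(add(S(add(SSZ, mul(Z, SSSZ))), mul(add(Z, mul(Z, SSSZ)), mul(SZ, SSSZ))), mul(add(Z, Z), Z))))))))
  →36  S(S(S(S(S(S(add(S(add(add(SSZ, mul(Z, SSSZ)), mul(add(Z, mul(Z, SSSZ)), mul(SZ, SSSZ)))), mul(add(Z, Z), Z))))))))
  →37  S(S(S(S(S(S(S(add(add(add(SSZ, mul(Z, SSSZ)), mul(add(Z, mul(Z, SSSZ)), mul(SZ, SSSZ))), mul(add(Z, Z), Z)))))))))
  →38  S(S(S(S(S(S(S(add(add(S(add(SZ, mul(Z, SSSZ))), mul(add(Z, mul(Z, SSSZ)), mul(SZ, SSSZ))), mul(add(Z, Z), Z)))))))))
  →39  S(S(S(S(S(S(S(add(S(add(add(SZ, mul(Z, SSSZ)), mul(add(Z, mul(Z, SSSZ)), mul(SZ, SSSZ)))), mul(add(Z, Z), Z)))))))))
  →40  S(S(S(S(S(S(S(S(add(add(add(SZ, mul(Z, SSSZ)), mul(add(Z, mul(Z, SSSZ)), mul(SZ, SSSZ))), mul(add(Z, Z), Z))))))))))
  →41  S(S(S(S(S(S(S(S(add(add(S(add(Z, mul(Z, SSSZ))), mul(add(Z, mul(Z, SSSZ)), mul(SZ, SSSZ))), mul(add(Z, Z), Z))))))))))
  →42  S(S(S(S(S(S(S(S(add(S(add(add(Z, mul(Z, SSSZ)), mul(add(Z, mul(Z, SSSZ)), mul(SZ, SSSZ)))), mul(add(Z, Z), Z))))))))))
  →43  S(S(S(S(S(S(S(S(S(add(add(add(Z, mul(Z, SSSZ)), mul(add(Z, mul(Z, SSSZ)), mul(SZ, SSSZ))), mul(add(Z, Z), Z)))))))))))
  →44  S(S(S(S(S(S(S(S(S(add(add(mul(Z, SSSZ), mul(add(Z, mul(Z, SSSZ)), mul(SZ, SSSZ))), mul(add(Z, Z), Z)))))))))))
  →45  S(S(S(S(S(S(S(S(S(add(add(Z, mul(add(Z, mul(Z, SSSZ)), mul(SZ, SSSZ))), mul(add(Z, Z), Z)))))))))))
  →46  S(S(S(S(S(S(S(S(S(add(mul(add(Z, mul(Z, SSSZ)), mul(SZ, SSSZ)), mul(add(Z, Z), Z)))))))))))
  →47  S(S(S(S(S(S(S(S(S(add(mul(mul(Z, SSSZ), mul(SZ, SSSZ)), mul(add(Z, Z), Z)))))))))))
  →48  S(S(S(S(S(S(S(S(S(add(mul(Z, mul(SZ, SSSZ)), mul(add(Z, Z), Z)))))))))))
  →49  S(S(S(S(S(S(S(S(S(add(Z, mul(add(Z, Z), Z)))))))))))
  →50  S(S(S(S(S(S(S(S(S(mul(add(Z, Z), Z))))))))))
  →51  S(S(S(S(S(S(S(S(S(mul(Z, Z))))))))))
  →52  S^9(Z)

Answer: SAME — A ⇓ S^9(Z), B ⇓ S^9(Z)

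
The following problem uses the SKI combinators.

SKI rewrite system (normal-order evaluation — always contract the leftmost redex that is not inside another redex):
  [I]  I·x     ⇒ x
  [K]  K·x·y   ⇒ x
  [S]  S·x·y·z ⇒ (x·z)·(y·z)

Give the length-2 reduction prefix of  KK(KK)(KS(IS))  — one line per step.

  start: KK(KK)(KS(IS))
  [1] K(KS(IS))
  [2] KS

Answer: after 2 steps: KS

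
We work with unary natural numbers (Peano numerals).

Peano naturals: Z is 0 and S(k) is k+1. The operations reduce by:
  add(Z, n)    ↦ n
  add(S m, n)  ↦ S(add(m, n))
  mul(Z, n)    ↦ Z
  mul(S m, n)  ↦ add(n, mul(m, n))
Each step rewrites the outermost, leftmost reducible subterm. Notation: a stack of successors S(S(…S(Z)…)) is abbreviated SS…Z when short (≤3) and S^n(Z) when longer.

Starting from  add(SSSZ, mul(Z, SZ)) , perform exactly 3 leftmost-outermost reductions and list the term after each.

Answer: after 3 steps: S(S(S(add(Z, mul(Z, SZ)))))

Reduction:
  start: add(SSSZ, mul(Z, SZ))
  step 1: S(add(SSZ, mul(Z, SZ)))
  step 2: S(S(add(SZ, mul(Z, SZ))))
  step 3: S(S(S(add(Z, mul(Z, SZ)))))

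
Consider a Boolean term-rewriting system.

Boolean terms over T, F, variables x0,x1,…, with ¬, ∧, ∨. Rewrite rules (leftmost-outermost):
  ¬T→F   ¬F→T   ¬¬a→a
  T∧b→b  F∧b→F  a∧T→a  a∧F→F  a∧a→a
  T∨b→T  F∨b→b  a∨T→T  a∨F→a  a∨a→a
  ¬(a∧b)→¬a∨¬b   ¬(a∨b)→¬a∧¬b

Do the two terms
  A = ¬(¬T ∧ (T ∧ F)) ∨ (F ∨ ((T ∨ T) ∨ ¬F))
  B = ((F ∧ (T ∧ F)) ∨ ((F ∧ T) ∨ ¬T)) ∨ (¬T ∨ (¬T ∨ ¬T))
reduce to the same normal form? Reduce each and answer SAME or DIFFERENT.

Term A:
  start: ¬(¬T ∧ (T ∧ F)) ∨ (F ∨ ((T ∨ T) ∨ ¬F))
  →1  (¬¬T ∨ ¬(T ∧ F)) ∨ (F ∨ ((T ∨ T) ∨ ¬F))
  →2  (T ∨ ¬(T ∧ F)) ∨ (F ∨ ((T ∨ T) ∨ ¬F))
  →3  T ∨ (F ∨ ((T ∨ T) ∨ ¬F))
  →4  T

Term B:
  start: ((F ∧ (T ∧ F)) ∨ ((F ∧ T) ∨ ¬T)) ∨ (¬T ∨ (¬T ∨ ¬T))
  →1  (F ∨ ((F ∧ T) ∨ ¬T)) ∨ (¬T ∨ (¬T ∨ ¬T))
  →2  ((F ∧ T) ∨ ¬T) ∨ (¬T ∨ (¬T ∨ ¬T))
  →3  (F ∨ ¬T) ∨ (¬T ∨ (¬T ∨ ¬T))
  →4  ¬T ∨ (¬T ∨ (¬T ∨ ¬T))
  →5  F ∨ (¬T ∨ (¬T ∨ ¬T))
  →6  ¬T ∨ (¬T ∨ ¬T)
  →7  F ∨ (¬T ∨ ¬T)
  →8  ¬T ∨ ¬T
  →9  ¬T
  →10  F

Answer: DIFFERENT — A ⇓ T, B ⇓ F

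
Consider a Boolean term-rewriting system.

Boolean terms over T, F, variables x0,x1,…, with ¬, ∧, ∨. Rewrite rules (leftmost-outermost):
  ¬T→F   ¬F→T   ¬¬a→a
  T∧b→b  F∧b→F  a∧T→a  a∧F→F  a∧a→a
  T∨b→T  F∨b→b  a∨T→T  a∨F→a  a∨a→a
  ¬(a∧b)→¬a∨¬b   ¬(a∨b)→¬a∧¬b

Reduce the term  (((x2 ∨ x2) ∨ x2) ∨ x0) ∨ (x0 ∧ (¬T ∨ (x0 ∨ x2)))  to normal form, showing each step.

Answer: normal form = (x2 ∨ x0) ∨ (x0 ∧ (x0 ∨ x2))  (in 4 steps)

Reduction:
  start: (((x2 ∨ x2) ∨ x2) ∨ x0) ∨ (x0 ∧ (¬T ∨ (x0 ∨ x2)))
  [1] ((x2 ∨ x2) ∨ x0) ∨ (x0 ∧ (¬T ∨ (x0 ∨ x2)))
  [2] (x2 ∨ x0) ∨ (x0 ∧ (¬T ∨ (x0 ∨ x2)))
  [3] (x2 ∨ x0) ∨ (x0 ∧ (F ∨ (x0 ∨ x2)))
  [4] (x2 ∨ x0) ∨ (x0 ∧ (x0 ∨ x2))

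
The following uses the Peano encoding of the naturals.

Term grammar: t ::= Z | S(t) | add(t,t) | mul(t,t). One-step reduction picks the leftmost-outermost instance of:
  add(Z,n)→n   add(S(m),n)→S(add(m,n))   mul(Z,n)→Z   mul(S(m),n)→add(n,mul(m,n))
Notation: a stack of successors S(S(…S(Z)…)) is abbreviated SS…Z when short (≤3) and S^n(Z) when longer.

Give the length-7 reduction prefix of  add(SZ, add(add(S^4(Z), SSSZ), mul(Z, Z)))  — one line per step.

Answer: after 7 steps: S(S(S(add(S(add(SZ, SSSZ)), mul(Z, Z)))))

Reduction:
  start: add(SZ, add(add(S^4(Z), SSSZ), mul(Z, Z)))
  [1] S(add(Z, add(add(S^4(Z), SSSZ), mul(Z, Z))))
  [2] S(add(add(S^4(Z), SSSZ), mul(Z, Z)))
  [3] S(add(S(add(SSSZ, SSSZ)), mul(Z, Z)))
  [4] S(S(add(add(SSSZ, SSSZ), mul(Z, Z))))
  [5] S(S(add(S(add(SSZ, SSSZ)), mul(Z, Z))))
  [6] S(S(S(add(add(SSZ, SSSZ), mul(Z, Z)))))
  [7] S(S(S(add(S(add(SZ, SSSZ)), mul(Z, Z)))))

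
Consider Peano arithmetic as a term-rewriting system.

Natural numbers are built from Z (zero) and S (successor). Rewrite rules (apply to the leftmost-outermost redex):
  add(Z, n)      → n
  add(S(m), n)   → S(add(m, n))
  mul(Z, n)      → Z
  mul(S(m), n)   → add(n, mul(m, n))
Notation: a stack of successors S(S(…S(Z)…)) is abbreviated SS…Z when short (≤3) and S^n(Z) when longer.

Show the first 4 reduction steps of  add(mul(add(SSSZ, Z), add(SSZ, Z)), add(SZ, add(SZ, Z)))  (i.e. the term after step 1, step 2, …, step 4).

  start: add(mul(add(SSSZ, Z), add(SSZ, Z)), add(SZ, add(SZ, Z)))
  [1] add(mul(S(add(SSZ, Z)), add(SSZ, Z)), add(SZ, add(SZ, Z)))
  [2] add(add(add(SSZ, Z), mul(add(SSZ, Z), add(SSZ, Z))), add(SZ, add(SZ, Z)))
  [3] add(add(S(add(SZ, Z)), mul(add(SSZ, Z), add(SSZ, Z))), add(SZ, add(SZ, Z)))
  [4] add(S(add(add(SZ, Z), mul(add(SSZ, Z), add(SSZ, Z)))), add(SZ, add(SZ, Z)))

Answer: after 4 steps: add(S(add(add(SZ, Z), mul(add(SSZ, Z), add(SSZ, Z)))), add(SZ, add(SZ, Z)))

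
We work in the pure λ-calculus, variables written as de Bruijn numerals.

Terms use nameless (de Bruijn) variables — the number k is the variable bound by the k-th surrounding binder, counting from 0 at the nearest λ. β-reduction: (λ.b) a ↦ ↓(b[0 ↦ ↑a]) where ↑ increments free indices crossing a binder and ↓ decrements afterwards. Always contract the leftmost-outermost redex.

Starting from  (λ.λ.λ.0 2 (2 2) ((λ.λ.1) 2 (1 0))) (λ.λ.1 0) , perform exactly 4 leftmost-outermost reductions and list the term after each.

  start: (λ.λ.λ.0 2 (2 2) ((λ.λ.1) 2 (1 0))) (λ.λ.1 0)
  →1  λ.λ.0 (λ.λ.1 0) ((λ.λ.1 0) (λ.λ.1 0)) ((λ.λ.1) (λ.λ.1 0) (1 0))
  →2  λ.λ.0 (λ.λ.1 0) (λ.(λ.λ.1 0) 0) ((λ.λ.1) (λ.λ.1 0) (1 0))
  →3  λ.λ.0 (λ.λ.1 0) (λ.λ.1 0) ((λ.λ.1) (λ.λ.1 0) (1 0))
  →4  λ.λ.0 (λ.λ.1 0) (λ.λ.1 0) ((λ.λ.λ.1 0) (1 0))

Answer: after 4 steps: λ.λ.0 (λ.λ.1 0) (λ.λ.1 0) ((λ.λ.λ.1 0) (1 0))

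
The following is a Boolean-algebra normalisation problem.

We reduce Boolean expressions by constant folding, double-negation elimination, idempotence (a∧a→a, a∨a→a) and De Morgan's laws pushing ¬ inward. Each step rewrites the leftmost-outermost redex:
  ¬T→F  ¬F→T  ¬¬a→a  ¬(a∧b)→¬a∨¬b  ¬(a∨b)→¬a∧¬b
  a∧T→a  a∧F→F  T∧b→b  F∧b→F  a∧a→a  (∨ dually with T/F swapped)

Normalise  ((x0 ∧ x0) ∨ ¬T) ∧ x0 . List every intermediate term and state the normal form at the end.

  start: ((x0 ∧ x0) ∨ ¬T) ∧ x0
  →1  (x0 ∨ ¬T) ∧ x0
  →2  (x0 ∨ F) ∧ x0
  →3  x0 ∧ x0
  →4  x0

Answer: normal form = x0  (in 4 steps)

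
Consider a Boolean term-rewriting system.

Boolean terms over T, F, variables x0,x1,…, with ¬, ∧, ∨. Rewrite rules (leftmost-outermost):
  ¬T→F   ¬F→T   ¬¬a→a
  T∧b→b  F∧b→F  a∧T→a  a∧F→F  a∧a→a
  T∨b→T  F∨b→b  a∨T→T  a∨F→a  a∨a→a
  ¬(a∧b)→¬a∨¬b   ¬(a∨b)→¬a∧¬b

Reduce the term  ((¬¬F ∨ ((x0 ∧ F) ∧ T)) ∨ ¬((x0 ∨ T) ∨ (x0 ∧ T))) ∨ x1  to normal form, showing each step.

Answer: normal form = x1  (in 11 steps)

Working:
  start: ((¬¬F ∨ ((x0 ∧ F) ∧ T)) ∨ ¬((x0 ∨ T) ∨ (x0 ∧ T))) ∨ x1
  step 1: ((F ∨ ((x0 ∧ F) ∧ T)) ∨ ¬((x0 ∨ T) ∨ (x0 ∧ T))) ∨ x1
  step 2: (((x0 ∧ F) ∧ T) ∨ ¬((x0 ∨ T) ∨ (x0 ∧ T))) ∨ x1
  step 3: ((x0 ∧ F) ∨ ¬((x0 ∨ T) ∨ (x0 ∧ T))) ∨ x1
  step 4: (F ∨ ¬((x0 ∨ T) ∨ (x0 ∧ T))) ∨ x1
  step 5: ¬((x0 ∨ T) ∨ (x0 ∧ T)) ∨ x1
  step 6: (¬(x0 ∨ T) ∧ ¬(x0 ∧ T)) ∨ x1
  step 7: ((¬x0 ∧ ¬T) ∧ ¬(x0 ∧ T)) ∨ x1
  step 8: ((¬x0 ∧ F) ∧ ¬(x0 ∧ T)) ∨ x1
  step 9: (F ∧ ¬(x0 ∧ T)) ∨ x1
  step 10: F ∨ x1
  step 11: x1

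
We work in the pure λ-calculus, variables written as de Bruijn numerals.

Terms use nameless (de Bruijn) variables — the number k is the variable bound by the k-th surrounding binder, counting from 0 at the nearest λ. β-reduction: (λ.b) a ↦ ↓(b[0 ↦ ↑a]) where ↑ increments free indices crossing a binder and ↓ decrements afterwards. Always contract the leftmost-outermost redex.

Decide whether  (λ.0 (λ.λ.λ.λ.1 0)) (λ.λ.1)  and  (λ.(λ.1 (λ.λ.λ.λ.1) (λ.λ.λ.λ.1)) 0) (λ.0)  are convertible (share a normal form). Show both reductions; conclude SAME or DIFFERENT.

Answer: DIFFERENT — A ⇓ λ.λ.λ.λ.λ.1 0, B ⇓ λ.λ.λ.1

Working:
Term A:
  start: (λ.0 (λ.λ.λ.λ.1 0)) (λ.λ.1)
  step 1: (λ.λ.1) (λ.λ.λ.λ.1 0)
  step 2: λ.λ.λ.λ.λ.1 0

Term B:
  start: (λ.(λ.1 (λ.λ.λ.λ.1) (λ.λ.λ.λ.1)) 0) (λ.0)
  step 1: (λ.(λ.0) (λ.λ.λ.λ.1) (λ.λ.λ.λ.1)) (λ.0)
  step 2: (λ.0) (λ.λ.λ.λ.1) (λ.λ.λ.λ.1)
  step 3: (λ.λ.λ.λ.1) (λ.λ.λ.λ.1)
  step 4: λ.λ.λ.1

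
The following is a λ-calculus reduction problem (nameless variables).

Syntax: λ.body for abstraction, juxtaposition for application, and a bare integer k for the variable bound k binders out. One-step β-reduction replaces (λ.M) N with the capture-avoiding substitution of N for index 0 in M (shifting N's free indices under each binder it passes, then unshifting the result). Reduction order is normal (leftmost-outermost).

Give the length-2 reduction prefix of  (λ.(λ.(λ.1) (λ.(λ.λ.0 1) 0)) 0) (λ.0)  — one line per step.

  start: (λ.(λ.(λ.1) (λ.(λ.λ.0 1) 0)) 0) (λ.0)
  step 1: (λ.(λ.1) (λ.(λ.λ.0 1) 0)) (λ.0)
  step 2: (λ.λ.0) (λ.(λ.λ.0 1) 0)

Answer: after 2 steps: (λ.λ.0) (λ.(λ.λ.0 1) 0)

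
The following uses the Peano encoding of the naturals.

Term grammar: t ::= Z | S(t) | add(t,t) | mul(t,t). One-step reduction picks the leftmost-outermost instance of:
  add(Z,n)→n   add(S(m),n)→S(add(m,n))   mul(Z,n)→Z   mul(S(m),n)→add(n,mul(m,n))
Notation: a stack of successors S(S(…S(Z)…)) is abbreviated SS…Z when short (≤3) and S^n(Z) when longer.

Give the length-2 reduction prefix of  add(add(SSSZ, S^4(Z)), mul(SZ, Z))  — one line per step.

Answer: after 2 steps: S(add(add(SSZ, S^4(Z)), mul(SZ, Z)))

Working:
  start: add(add(SSSZ, S^4(Z)), mul(SZ, Z))
  [1] add(S(add(SSZ, S^4(Z))), mul(SZ, Z))
  [2] S(add(add(SSZ, S^4(Z)), mul(SZ, Z)))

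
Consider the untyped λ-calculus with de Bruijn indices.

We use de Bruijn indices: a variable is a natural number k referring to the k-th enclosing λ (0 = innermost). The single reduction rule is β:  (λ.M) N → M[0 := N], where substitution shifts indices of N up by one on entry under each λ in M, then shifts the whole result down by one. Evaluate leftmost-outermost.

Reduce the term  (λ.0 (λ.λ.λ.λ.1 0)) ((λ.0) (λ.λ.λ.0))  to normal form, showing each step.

Answer: normal form = λ.λ.0  (in 3 steps)

Derivation:
  start: (λ.0 (λ.λ.λ.λ.1 0)) ((λ.0) (λ.λ.λ.0))
  [1] (λ.0) (λ.λ.λ.0) (λ.λ.λ.λ.1 0)
  [2] (λ.λ.λ.0) (λ.λ.λ.λ.1 0)
  [3] λ.λ.0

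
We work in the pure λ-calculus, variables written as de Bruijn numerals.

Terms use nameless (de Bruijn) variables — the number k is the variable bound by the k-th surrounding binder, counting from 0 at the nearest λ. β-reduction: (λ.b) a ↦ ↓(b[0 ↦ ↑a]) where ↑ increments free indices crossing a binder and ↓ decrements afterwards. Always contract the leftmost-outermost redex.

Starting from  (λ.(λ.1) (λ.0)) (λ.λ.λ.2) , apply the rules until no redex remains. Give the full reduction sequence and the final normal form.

  start: (λ.(λ.1) (λ.0)) (λ.λ.λ.2)
  [1] (λ.λ.λ.λ.2) (λ.0)
  [2] λ.λ.λ.2

Answer: normal form = λ.λ.λ.2  (in 2 steps)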